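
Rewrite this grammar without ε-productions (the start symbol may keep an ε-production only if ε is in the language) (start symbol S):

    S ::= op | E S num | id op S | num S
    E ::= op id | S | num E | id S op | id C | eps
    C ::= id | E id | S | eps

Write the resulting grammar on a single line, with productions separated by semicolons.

Nullable set = {C, E}.
ε ∉ L(G), so no ε-production is kept.
Expand every rule over subsets of its nullable positions: S → E S num gives E S num | S num. E → num E gives num E | num. E → id C gives id C | id.

S ::= op | E S num | S num | id op S | num S; E ::= op id | S | num E | num | id S op | id C | id; C ::= id | E id | S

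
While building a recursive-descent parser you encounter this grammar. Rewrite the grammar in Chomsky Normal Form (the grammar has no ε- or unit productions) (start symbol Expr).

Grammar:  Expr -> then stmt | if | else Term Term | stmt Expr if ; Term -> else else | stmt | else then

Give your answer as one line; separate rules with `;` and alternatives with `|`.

Expr -> X1 X2 | if | X3 Y1 | X2 Y2; Term -> X3 X3 | stmt | X3 X1; X1 -> then; X2 -> stmt; X3 -> else; X4 -> if; Y1 -> Term Term; Y2 -> Expr X4

Introduce a nonterminal for each terminal appearing in a rule of length ≥ 2: X1 → then, X2 → stmt, X3 → else, X4 → if.
Binarize each right-hand side of length ≥ 3 by chaining fresh nonterminals (Y1, Y2, …): affected rules were Expr → X3 Term Term; Expr → X2 Expr X4.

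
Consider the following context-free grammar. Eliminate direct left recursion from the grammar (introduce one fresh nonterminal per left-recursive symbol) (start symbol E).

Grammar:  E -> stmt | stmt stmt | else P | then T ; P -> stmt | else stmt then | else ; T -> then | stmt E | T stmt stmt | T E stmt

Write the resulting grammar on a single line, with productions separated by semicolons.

Directly left-recursive nonterminal: T.
For T: α = {stmt stmt, E stmt}, β = {then, stmt E}. Rewrite as T → β T' and T' → α T' | ε.

E -> stmt | stmt stmt | else P | then T; P -> stmt | else stmt then | else; T -> then T' | stmt E T'; T' -> stmt stmt T' | E stmt T' | ε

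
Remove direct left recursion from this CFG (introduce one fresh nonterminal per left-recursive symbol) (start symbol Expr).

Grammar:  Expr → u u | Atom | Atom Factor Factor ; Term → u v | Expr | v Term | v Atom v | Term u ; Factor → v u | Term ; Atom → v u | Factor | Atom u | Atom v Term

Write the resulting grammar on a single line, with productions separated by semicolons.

Left recursion appears on Term, Atom.
For Term: α = {u}, β = {u v, Expr, v Term, v Atom v}. Rewrite as Term → β Term1 and Term1 → α Term1 | ε.
For Atom: α = {u, v Term}, β = {v u, Factor}. Rewrite as Atom → β Atom1 and Atom1 → α Atom1 | ε.

Expr → u u | Atom | Atom Factor Factor; Term → u v Term1 | Expr Term1 | v Term Term1 | v Atom v Term1; Factor → v u | Term; Atom → v u Atom1 | Factor Atom1; Term1 → u Term1 | ε; Atom1 → u Atom1 | v Term Atom1 | ε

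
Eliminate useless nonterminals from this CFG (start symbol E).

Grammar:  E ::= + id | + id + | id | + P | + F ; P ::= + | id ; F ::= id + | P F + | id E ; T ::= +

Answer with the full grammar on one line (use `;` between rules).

Generating nonterminals: {E, F, P, T}.
Reachable from E after that: {E, F, P}.
Removed useless symbols: {T} and every production mentioning them.

E ::= + id | + id + | id | + P | + F; P ::= + | id; F ::= id + | P F + | id E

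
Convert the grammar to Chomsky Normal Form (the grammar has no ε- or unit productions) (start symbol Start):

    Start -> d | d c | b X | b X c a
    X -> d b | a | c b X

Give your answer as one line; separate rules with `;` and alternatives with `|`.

Introduce a nonterminal for each terminal appearing in a rule of length ≥ 2: X1 → d, X2 → c, X3 → b, X4 → a.
Binarize each right-hand side of length ≥ 3 by chaining fresh nonterminals (Y1, Y2, …): affected rules were Start → X3 X X2 X4; X → X2 X3 X.

Start -> d | X1 X2 | X3 X | X3 Y1; X -> X1 X3 | a | X2 Y3; X1 -> d; X2 -> c; X3 -> b; X4 -> a; Y1 -> X Y2; Y2 -> X2 X4; Y3 -> X3 X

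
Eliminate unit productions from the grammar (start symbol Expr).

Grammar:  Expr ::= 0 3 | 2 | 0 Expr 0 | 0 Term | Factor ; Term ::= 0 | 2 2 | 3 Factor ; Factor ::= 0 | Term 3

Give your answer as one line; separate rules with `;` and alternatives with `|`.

Unit pairs: Expr ⇒* {Factor}.
Replace each nonterminal's rules with the union of the non-unit rules of every nonterminal it unit-derives.

Expr ::= 0 | Term 3 | 0 3 | 2 | 0 Expr 0 | 0 Term; Term ::= 0 | 2 2 | 3 Factor; Factor ::= 0 | Term 3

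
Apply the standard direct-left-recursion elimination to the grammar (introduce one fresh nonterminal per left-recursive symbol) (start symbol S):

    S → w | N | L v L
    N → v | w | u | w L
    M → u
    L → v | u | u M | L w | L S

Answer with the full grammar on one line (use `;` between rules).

Left recursion appears on L.
For L: α = {w, S}, β = {v, u, u M}. Rewrite as L → β L' and L' → α L' | ε.

S → w | N | L v L; N → v | w | u | w L; M → u; L → v L' | u L' | u M L'; L' → w L' | S L' | epsilon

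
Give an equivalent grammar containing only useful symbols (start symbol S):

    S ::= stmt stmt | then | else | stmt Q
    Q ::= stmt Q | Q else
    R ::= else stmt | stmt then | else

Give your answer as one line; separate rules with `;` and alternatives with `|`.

Generating nonterminals: {R, S}.
Reachable from S after that: {S}.
Removed useless symbols: {Q, R} and every production mentioning them.

S ::= stmt stmt | then | else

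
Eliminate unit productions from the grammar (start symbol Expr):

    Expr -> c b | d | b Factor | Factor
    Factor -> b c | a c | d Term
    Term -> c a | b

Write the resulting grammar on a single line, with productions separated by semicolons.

Expr -> b c | a c | d Term | c b | d | b Factor; Factor -> b c | a c | d Term; Term -> c a | b

Unit pairs: Expr ⇒* {Factor}.
For every A with A ⇒* B via unit rules, add B's non-unit alternatives to A; then delete every rule of the form X → Y.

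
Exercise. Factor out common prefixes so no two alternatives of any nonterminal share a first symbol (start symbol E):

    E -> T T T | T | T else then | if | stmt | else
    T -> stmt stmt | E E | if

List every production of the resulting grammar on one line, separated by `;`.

E -> if | stmt | else | T E'; T -> stmt stmt | E E | if; E' -> T T | ε | else then

E has alternatives sharing prefix 'T': factor to E → T E' with E' → T T | ε | else then.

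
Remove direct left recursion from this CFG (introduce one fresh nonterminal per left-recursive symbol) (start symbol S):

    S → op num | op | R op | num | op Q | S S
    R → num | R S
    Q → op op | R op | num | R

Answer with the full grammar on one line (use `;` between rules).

S, R are directly left-recursive.
For S: α = {S}, β = {op num, op, R op, num, op Q}. Rewrite as S → β S' and S' → α S' | ε.
For R: α = {S}, β = {num}. Rewrite as R → β R' and R' → α R' | ε.

S → op num S' | op S' | R op S' | num S' | op Q S'; R → num R'; Q → op op | R op | num | R; S' → S S' | ε; R' → S R' | ε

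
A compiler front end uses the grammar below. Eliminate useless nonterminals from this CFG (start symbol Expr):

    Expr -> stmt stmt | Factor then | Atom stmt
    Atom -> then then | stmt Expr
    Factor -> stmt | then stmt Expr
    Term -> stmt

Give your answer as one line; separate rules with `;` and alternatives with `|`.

Expr -> stmt stmt | Factor then | Atom stmt; Atom -> then then | stmt Expr; Factor -> stmt | then stmt Expr

Generating nonterminals: {Atom, Expr, Factor, Term}.
Reachable from Expr after that: {Atom, Expr, Factor}.
Removed useless symbols: {Term} and every production mentioning them.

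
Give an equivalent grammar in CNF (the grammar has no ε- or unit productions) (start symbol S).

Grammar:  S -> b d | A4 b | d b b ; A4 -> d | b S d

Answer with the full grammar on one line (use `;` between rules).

Introduce a nonterminal for each terminal appearing in a rule of length ≥ 2: X1 → b, X2 → d.
Binarize each right-hand side of length ≥ 3 by chaining fresh nonterminals (Y1, Y2, …): affected rules were S → X2 X1 X1; A4 → X1 S X2.

S -> X1 X2 | A4 X1 | X2 Y1; A4 -> d | X1 Y2; X1 -> b; X2 -> d; Y1 -> X1 X1; Y2 -> S X2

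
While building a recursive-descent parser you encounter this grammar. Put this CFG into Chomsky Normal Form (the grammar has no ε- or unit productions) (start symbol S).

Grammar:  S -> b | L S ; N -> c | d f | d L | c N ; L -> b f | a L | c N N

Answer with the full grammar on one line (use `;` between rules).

S -> b | L S; N -> c | X1 X2 | X1 L | X3 N; L -> X4 X2 | X5 L | X3 Y1; X1 -> d; X2 -> f; X3 -> c; X4 -> b; X5 -> a; Y1 -> N N

Introduce a nonterminal for each terminal appearing in a rule of length ≥ 2: X1 → d, X2 → f, X3 → c, X4 → b, X5 → a.
Binarize each right-hand side of length ≥ 3 by chaining fresh nonterminals (Y1, Y2, …): affected rules were L → X3 N N.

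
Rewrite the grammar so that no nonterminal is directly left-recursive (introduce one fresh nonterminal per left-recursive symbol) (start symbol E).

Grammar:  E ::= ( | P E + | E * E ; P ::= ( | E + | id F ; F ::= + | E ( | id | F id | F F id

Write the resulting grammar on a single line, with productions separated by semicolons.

Directly left-recursive nonterminals: E, F.
For E: α = {* E}, β = {(, P E +}. Rewrite as E → β E' and E' → α E' | ε.
For F: α = {id, F id}, β = {+, E (, id}. Rewrite as F → β F' and F' → α F' | ε.

E ::= ( E' | P E + E'; P ::= ( | E + | id F; F ::= + F' | E ( F' | id F'; E' ::= * E E' | eps; F' ::= id F' | F id F' | eps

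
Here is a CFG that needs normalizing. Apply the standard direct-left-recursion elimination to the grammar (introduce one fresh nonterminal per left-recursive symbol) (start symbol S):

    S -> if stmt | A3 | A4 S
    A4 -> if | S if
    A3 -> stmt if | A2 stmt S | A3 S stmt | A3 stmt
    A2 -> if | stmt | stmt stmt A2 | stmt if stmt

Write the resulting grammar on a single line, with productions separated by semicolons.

Directly left-recursive nonterminal: A3.
For A3: α = {S stmt, stmt}, β = {stmt if, A2 stmt S}. Rewrite as A3 → β A3' and A3' → α A3' | ε.

S -> if stmt | A3 | A4 S; A4 -> if | S if; A3 -> stmt if A3' | A2 stmt S A3'; A2 -> if | stmt | stmt stmt A2 | stmt if stmt; A3' -> S stmt A3' | stmt A3' | ε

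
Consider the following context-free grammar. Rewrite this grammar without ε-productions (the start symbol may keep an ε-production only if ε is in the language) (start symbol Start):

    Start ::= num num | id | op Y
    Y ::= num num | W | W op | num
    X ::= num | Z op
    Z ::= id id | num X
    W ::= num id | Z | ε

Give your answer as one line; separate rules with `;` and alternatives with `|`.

Nullable nonterminals: {W, Y}.
ε ∉ L(G), so no ε-production is kept.
Expand every rule over subsets of its nullable positions: Start → op Y gives op Y | op. Y → W op gives W op | op.

Start ::= num num | id | op Y | op; Y ::= num num | W | W op | op | num; X ::= num | Z op; Z ::= id id | num X; W ::= num id | Z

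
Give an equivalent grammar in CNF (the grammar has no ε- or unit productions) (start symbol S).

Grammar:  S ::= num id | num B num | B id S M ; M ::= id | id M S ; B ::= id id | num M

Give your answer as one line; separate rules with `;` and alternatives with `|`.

S ::= X1 X2 | X1 Y1 | B Y2; M ::= id | X2 Y4; B ::= X2 X2 | X1 M; X1 ::= num; X2 ::= id; Y1 ::= B X1; Y2 ::= X2 Y3; Y3 ::= S M; Y4 ::= M S

Introduce a nonterminal for each terminal appearing in a rule of length ≥ 2: X1 → num, X2 → id.
Binarize each right-hand side of length ≥ 3 by chaining fresh nonterminals (Y1, Y2, …): affected rules were S → X1 B X1; S → B X2 S M; M → X2 M S.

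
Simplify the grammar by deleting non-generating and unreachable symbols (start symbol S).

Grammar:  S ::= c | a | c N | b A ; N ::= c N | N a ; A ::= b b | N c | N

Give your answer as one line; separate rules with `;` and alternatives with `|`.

Generating nonterminals: {A, S}.
Reachable from S after that: {A, S}.
Removed useless symbols: {N} and every production mentioning them.

S ::= c | a | b A; A ::= b b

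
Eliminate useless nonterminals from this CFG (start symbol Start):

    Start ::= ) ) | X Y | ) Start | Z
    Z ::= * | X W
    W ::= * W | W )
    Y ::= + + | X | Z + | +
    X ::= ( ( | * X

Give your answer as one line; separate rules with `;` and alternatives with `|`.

Generating nonterminals: {Start, X, Y, Z}.
Reachable from Start after that: {Start, X, Y, Z}.
Removed useless symbols: {W} and every production mentioning them.

Start ::= ) ) | X Y | ) Start | Z; Z ::= *; Y ::= + + | X | Z + | +; X ::= ( ( | * X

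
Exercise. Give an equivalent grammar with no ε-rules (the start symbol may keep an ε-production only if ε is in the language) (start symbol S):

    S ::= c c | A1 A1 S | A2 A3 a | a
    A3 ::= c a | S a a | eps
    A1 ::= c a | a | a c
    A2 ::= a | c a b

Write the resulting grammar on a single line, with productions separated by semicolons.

Nullable nonterminals: {A3}.
ε ∉ L(G), so no ε-production is kept.
Expand every rule over subsets of its nullable positions: S → A2 A3 a gives A2 A3 a | A2 a.

S ::= c c | A1 A1 S | A2 A3 a | A2 a | a; A3 ::= c a | S a a; A1 ::= c a | a | a c; A2 ::= a | c a b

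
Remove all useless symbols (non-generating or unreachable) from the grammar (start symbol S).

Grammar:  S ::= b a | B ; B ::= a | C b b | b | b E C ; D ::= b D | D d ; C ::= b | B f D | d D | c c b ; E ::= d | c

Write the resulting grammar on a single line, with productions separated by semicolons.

S ::= b a | B; B ::= a | C b b | b | b E C; C ::= b | c c b; E ::= d | c

Generating nonterminals: {B, C, E, S}.
Reachable from S after that: {B, C, E, S}.
Removed useless symbols: {D} and every production mentioning them.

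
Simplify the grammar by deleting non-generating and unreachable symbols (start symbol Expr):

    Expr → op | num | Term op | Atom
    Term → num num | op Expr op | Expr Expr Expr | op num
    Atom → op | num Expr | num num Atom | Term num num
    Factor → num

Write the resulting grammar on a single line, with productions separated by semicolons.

Expr → op | num | Term op | Atom; Term → num num | op Expr op | Expr Expr Expr | op num; Atom → op | num Expr | num num Atom | Term num num

Generating nonterminals: {Atom, Expr, Factor, Term}.
Reachable from Expr after that: {Atom, Expr, Term}.
Removed useless symbols: {Factor} and every production mentioning them.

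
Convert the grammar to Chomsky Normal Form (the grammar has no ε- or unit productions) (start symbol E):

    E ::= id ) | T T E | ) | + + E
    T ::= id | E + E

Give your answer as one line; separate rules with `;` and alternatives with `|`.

Introduce a nonterminal for each terminal appearing in a rule of length ≥ 2: X1 → id, X2 → ), X3 → +.
Binarize each right-hand side of length ≥ 3 by chaining fresh nonterminals (Y1, Y2, …): affected rules were E → T T E; E → X3 X3 E; T → E X3 E.

E ::= X1 X2 | T Y1 | ) | X3 Y2; T ::= id | E Y3; X1 ::= id; X2 ::= ); X3 ::= +; Y1 ::= T E; Y2 ::= X3 E; Y3 ::= X3 E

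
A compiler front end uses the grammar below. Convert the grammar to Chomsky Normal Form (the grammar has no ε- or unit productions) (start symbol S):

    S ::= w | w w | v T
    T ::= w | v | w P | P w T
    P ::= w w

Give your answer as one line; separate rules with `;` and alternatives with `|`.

S ::= w | X1 X1 | X2 T; T ::= w | v | X1 P | P Y1; P ::= X1 X1; X1 ::= w; X2 ::= v; Y1 ::= X1 T

Introduce a nonterminal for each terminal appearing in a rule of length ≥ 2: X1 → w, X2 → v.
Binarize each right-hand side of length ≥ 3 by chaining fresh nonterminals (Y1, Y2, …): affected rules were T → P X1 T.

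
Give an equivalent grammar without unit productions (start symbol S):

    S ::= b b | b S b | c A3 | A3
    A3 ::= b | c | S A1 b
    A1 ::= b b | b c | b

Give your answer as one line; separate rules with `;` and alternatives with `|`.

Unit pairs: S ⇒* {A3}.
For every A with A ⇒* B via unit rules, add B's non-unit alternatives to A; then delete every rule of the form X → Y.

S ::= b b | b S b | c A3 | b | c | S A1 b; A3 ::= b | c | S A1 b; A1 ::= b b | b c | b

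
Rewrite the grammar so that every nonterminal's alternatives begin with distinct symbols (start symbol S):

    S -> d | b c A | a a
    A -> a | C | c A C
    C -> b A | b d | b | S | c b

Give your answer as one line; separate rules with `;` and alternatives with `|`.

S -> d | b c A | a a; A -> a | C | c A C; C -> S | c b | b C'; C' -> A | d | ε

C has alternatives sharing prefix 'b': factor to C → b C' with C' → A | d | ε.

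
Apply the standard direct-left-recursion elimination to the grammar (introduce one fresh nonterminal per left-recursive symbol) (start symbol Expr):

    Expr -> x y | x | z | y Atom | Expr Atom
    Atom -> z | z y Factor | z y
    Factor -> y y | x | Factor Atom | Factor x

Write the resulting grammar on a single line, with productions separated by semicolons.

Expr -> x y Expr1 | x Expr1 | z Expr1 | y Atom Expr1; Atom -> z | z y Factor | z y; Factor -> y y Factor1 | x Factor1; Expr1 -> Atom Expr1 | ε; Factor1 -> Atom Factor1 | x Factor1 | ε

Expr, Factor are directly left-recursive.
For Expr: α = {Atom}, β = {x y, x, z, y Atom}. Rewrite as Expr → β Expr1 and Expr1 → α Expr1 | ε.
For Factor: α = {Atom, x}, β = {y y, x}. Rewrite as Factor → β Factor1 and Factor1 → α Factor1 | ε.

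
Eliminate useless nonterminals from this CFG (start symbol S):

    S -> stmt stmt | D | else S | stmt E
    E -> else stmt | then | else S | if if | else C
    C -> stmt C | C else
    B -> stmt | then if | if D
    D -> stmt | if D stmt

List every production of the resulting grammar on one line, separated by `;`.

S -> stmt stmt | D | else S | stmt E; E -> else stmt | then | else S | if if; D -> stmt | if D stmt

Generating nonterminals: {B, D, E, S}.
Reachable from S after that: {D, E, S}.
Removed useless symbols: {B, C} and every production mentioning them.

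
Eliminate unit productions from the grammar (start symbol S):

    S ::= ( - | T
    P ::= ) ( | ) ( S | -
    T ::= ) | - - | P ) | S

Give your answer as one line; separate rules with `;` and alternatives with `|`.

S ::= ( - | ) | - - | P ); P ::= ) ( | ) ( S | -; T ::= ( - | ) | - - | P )

Unit pairs: S ⇒* {T}; T ⇒* {S}.
Replace each nonterminal's rules with the union of the non-unit rules of every nonterminal it unit-derives.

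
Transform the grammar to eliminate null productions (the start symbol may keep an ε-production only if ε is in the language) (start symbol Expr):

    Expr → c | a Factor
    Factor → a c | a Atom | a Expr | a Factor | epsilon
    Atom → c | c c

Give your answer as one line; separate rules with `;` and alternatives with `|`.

Nullable nonterminals: {Factor}.
ε ∉ L(G), so no ε-production is kept.
For each production, add variants omitting each subset of nullable occurrences: Expr → a Factor gives a Factor | a. Factor → a Factor gives a Factor | a.

Expr → c | a Factor | a; Factor → a c | a Atom | a Expr | a Factor | a; Atom → c | c c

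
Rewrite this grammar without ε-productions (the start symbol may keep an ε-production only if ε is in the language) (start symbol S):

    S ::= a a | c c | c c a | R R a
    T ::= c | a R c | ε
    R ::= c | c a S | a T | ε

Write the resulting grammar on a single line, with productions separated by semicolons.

Nullable nonterminals: {R, T}.
ε ∉ L(G), so no ε-production is kept.
Add the nullable-subset variants: S → R R a gives R R a | R a | a. T → a R c gives a R c | a c. R → a T gives a T | a.

S ::= a a | c c | c c a | R R a | R a | a; T ::= c | a R c | a c; R ::= c | c a S | a T | a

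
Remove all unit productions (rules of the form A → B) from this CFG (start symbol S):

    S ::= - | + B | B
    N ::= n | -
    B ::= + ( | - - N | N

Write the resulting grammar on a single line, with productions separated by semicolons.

Unit pairs: B ⇒* {N}; S ⇒* {B, N}.
For every A with A ⇒* B via unit rules, add B's non-unit alternatives to A; then delete every rule of the form X → Y.

S ::= + ( | - - N | - | + B | n; N ::= n | -; B ::= + ( | - - N | n | -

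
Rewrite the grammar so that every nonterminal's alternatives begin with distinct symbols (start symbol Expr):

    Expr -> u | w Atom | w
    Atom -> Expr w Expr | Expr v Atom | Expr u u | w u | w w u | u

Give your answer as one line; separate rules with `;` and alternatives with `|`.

Expr -> u | w Expr1; Atom -> u | Expr Atom1 | w Atom2; Expr1 -> Atom | ε; Atom1 -> w Expr | v Atom | u u; Atom2 -> u | w u

Expr has alternatives sharing prefix 'w': factor to Expr → w Expr1 with Expr1 → Atom | ε.
Atom has alternatives sharing prefix 'Expr': factor to Atom → Expr Atom1 with Atom1 → w Expr | v Atom | u u.
Atom has alternatives sharing prefix 'w': factor to Atom → w Atom2 with Atom2 → u | w u.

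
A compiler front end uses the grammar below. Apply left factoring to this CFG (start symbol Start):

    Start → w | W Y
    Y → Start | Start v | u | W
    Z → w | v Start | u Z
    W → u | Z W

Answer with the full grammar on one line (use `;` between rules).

Start → w | W Y; Y → u | W | Start Y1; Z → w | v Start | u Z; W → u | Z W; Y1 → ε | v

Y has alternatives sharing prefix 'Start': factor to Y → Start Y1 with Y1 → ε | v.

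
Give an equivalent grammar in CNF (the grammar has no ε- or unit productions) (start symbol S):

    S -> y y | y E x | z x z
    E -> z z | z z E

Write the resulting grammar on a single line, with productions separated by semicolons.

S -> X1 X1 | X1 Y1 | X3 Y2; E -> X3 X3 | X3 Y3; X1 -> y; X2 -> x; X3 -> z; Y1 -> E X2; Y2 -> X2 X3; Y3 -> X3 E

Introduce a nonterminal for each terminal appearing in a rule of length ≥ 2: X1 → y, X2 → x, X3 → z.
Binarize each right-hand side of length ≥ 3 by chaining fresh nonterminals (Y1, Y2, …): affected rules were S → X1 E X2; S → X3 X2 X3; E → X3 X3 E.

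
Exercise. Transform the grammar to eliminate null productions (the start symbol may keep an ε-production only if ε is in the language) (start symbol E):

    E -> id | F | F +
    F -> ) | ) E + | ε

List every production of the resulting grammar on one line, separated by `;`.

Nullable set = {E, F}.
ε ∈ L(G) since E is nullable, so keep E → ε.
Add the nullable-subset variants: E → F + gives F + | +. F → ) E + gives ) E + | ) +.

E -> id | F | F + | + | ε; F -> ) | ) E + | ) +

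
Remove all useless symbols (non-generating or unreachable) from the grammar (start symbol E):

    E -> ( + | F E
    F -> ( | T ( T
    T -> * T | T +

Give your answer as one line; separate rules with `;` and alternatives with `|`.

E -> ( + | F E; F -> (

Generating nonterminals: {E, F}.
Reachable from E after that: {E, F}.
Removed useless symbols: {T} and every production mentioning them.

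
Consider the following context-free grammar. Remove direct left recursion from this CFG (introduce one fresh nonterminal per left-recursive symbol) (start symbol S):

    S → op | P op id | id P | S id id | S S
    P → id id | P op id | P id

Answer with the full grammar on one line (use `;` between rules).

Directly left-recursive nonterminals: S, P.
For S: α = {id id, S}, β = {op, P op id, id P}. Rewrite as S → β S' and S' → α S' | ε.
For P: α = {op id, id}, β = {id id}. Rewrite as P → β P' and P' → α P' | ε.

S → op S' | P op id S' | id P S'; P → id id P'; S' → id id S' | S S' | ε; P' → op id P' | id P' | ε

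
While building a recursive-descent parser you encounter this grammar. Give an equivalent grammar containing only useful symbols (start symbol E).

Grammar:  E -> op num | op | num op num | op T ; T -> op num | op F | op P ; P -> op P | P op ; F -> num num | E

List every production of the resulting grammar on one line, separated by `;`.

Generating nonterminals: {E, F, T}.
Reachable from E after that: {E, F, T}.
Removed useless symbols: {P} and every production mentioning them.

E -> op num | op | num op num | op T; T -> op num | op F; F -> num num | E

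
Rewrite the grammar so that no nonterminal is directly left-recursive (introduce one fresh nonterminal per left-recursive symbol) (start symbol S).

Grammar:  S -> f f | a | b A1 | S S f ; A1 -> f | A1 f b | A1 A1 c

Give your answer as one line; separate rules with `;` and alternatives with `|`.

S -> f f S' | a S' | b A1 S'; A1 -> f A1'; S' -> S f S' | ε; A1' -> f b A1' | A1 c A1' | ε

Directly left-recursive nonterminals: S, A1.
For S: α = {S f}, β = {f f, a, b A1}. Rewrite as S → β S' and S' → α S' | ε.
For A1: α = {f b, A1 c}, β = {f}. Rewrite as A1 → β A1' and A1' → α A1' | ε.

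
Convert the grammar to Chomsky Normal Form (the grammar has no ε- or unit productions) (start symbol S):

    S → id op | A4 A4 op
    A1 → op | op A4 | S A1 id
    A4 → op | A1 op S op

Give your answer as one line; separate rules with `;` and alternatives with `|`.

Introduce a nonterminal for each terminal appearing in a rule of length ≥ 2: X1 → id, X2 → op.
Binarize each right-hand side of length ≥ 3 by chaining fresh nonterminals (Y1, Y2, …): affected rules were S → A4 A4 X2; A1 → S A1 X1; A4 → A1 X2 S X2.

S → X1 X2 | A4 Y1; A1 → op | X2 A4 | S Y2; A4 → op | A1 Y3; X1 → id; X2 → op; Y1 → A4 X2; Y2 → A1 X1; Y3 → X2 Y4; Y4 → S X2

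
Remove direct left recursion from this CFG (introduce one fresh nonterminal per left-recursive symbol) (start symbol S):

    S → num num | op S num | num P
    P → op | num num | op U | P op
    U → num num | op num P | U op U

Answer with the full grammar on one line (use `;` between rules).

S → num num | op S num | num P; P → op P' | num num P' | op U P'; U → num num U' | op num P U'; P' → op P' | ε; U' → op U U' | ε

Directly left-recursive nonterminals: P, U.
For P: α = {op}, β = {op, num num, op U}. Rewrite as P → β P' and P' → α P' | ε.
For U: α = {op U}, β = {num num, op num P}. Rewrite as U → β U' and U' → α U' | ε.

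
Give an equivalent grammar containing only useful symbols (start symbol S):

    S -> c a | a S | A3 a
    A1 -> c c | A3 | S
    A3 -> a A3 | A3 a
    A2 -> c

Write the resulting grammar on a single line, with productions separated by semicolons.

Generating nonterminals: {A1, A2, S}.
Reachable from S after that: {S}.
Removed useless symbols: {A1, A2, A3} and every production mentioning them.

S -> c a | a S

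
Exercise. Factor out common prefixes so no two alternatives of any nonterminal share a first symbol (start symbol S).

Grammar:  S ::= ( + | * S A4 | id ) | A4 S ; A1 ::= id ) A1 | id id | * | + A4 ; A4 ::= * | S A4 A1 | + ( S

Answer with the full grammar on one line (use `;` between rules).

S ::= ( + | * S A4 | id ) | A4 S; A1 ::= * | + A4 | id A1'; A4 ::= * | S A4 A1 | + ( S; A1' ::= ) A1 | id

A1 has alternatives sharing prefix 'id': factor to A1 → id A1' with A1' → ) A1 | id.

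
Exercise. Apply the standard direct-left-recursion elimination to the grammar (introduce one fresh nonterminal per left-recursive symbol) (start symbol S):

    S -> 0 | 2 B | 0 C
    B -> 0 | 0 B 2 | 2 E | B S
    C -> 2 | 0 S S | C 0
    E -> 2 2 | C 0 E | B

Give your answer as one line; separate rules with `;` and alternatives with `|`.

Directly left-recursive nonterminals: B, C.
For B: α = {S}, β = {0, 0 B 2, 2 E}. Rewrite as B → β B' and B' → α B' | ε.
For C: α = {0}, β = {2, 0 S S}. Rewrite as C → β C' and C' → α C' | ε.

S -> 0 | 2 B | 0 C; B -> 0 B' | 0 B 2 B' | 2 E B'; C -> 2 C' | 0 S S C'; E -> 2 2 | C 0 E | B; B' -> S B' | ε; C' -> 0 C' | ε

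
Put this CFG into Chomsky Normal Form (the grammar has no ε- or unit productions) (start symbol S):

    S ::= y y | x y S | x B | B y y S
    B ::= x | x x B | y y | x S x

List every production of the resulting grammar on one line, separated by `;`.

Introduce a nonterminal for each terminal appearing in a rule of length ≥ 2: X1 → y, X2 → x.
Binarize each right-hand side of length ≥ 3 by chaining fresh nonterminals (Y1, Y2, …): affected rules were S → X2 X1 S; S → B X1 X1 S; B → X2 X2 B; B → X2 S X2.

S ::= X1 X1 | X2 Y1 | X2 B | B Y2; B ::= x | X2 Y4 | X1 X1 | X2 Y5; X1 ::= y; X2 ::= x; Y1 ::= X1 S; Y2 ::= X1 Y3; Y3 ::= X1 S; Y4 ::= X2 B; Y5 ::= S X2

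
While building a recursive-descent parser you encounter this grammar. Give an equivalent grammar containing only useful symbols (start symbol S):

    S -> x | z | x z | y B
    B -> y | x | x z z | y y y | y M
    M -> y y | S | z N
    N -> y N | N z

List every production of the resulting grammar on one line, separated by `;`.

Generating nonterminals: {B, M, S}.
Reachable from S after that: {B, M, S}.
Removed useless symbols: {N} and every production mentioning them.

S -> x | z | x z | y B; B -> y | x | x z z | y y y | y M; M -> y y | S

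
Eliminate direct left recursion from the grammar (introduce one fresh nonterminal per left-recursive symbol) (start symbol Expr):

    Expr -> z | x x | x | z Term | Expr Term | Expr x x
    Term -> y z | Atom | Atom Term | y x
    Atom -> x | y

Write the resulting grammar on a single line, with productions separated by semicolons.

Expr -> z Expr1 | x x Expr1 | x Expr1 | z Term Expr1; Term -> y z | Atom | Atom Term | y x; Atom -> x | y; Expr1 -> Term Expr1 | x x Expr1 | ε

Directly left-recursive nonterminal: Expr.
For Expr: α = {Term, x x}, β = {z, x x, x, z Term}. Rewrite as Expr → β Expr1 and Expr1 → α Expr1 | ε.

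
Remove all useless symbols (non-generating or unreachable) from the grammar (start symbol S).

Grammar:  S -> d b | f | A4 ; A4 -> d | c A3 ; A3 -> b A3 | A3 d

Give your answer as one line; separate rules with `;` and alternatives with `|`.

Generating nonterminals: {A4, S}.
Reachable from S after that: {A4, S}.
Removed useless symbols: {A3} and every production mentioning them.

S -> d b | f | A4; A4 -> d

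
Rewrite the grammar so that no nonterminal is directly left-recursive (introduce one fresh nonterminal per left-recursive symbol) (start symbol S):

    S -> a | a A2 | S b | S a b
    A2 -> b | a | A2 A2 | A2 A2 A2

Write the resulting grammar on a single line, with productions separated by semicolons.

S, A2 are directly left-recursive.
For S: α = {b, a b}, β = {a, a A2}. Rewrite as S → β S' and S' → α S' | ε.
For A2: α = {A2, A2 A2}, β = {b, a}. Rewrite as A2 → β A2' and A2' → α A2' | ε.

S -> a S' | a A2 S'; A2 -> b A2' | a A2'; S' -> b S' | a b S' | epsilon; A2' -> A2 A2' | A2 A2 A2' | epsilon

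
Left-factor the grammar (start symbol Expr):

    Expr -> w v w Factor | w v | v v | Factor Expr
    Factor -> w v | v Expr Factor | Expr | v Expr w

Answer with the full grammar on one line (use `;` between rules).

Expr has alternatives sharing prefix 'w v': factor to Expr → w v Expr1 with Expr1 → w Factor | ε.
Factor has alternatives sharing prefix 'v Expr': factor to Factor → v Expr Factor1 with Factor1 → Factor | w.

Expr -> v v | Factor Expr | w v Expr1; Factor -> w v | Expr | v Expr Factor1; Expr1 -> w Factor | ε; Factor1 -> Factor | w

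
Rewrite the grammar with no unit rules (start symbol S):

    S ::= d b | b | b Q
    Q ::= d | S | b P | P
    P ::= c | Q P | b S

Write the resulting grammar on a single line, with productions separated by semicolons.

S ::= d b | b | b Q; Q ::= d b | b | b Q | c | Q P | b S | d | b P; P ::= c | Q P | b S

Unit pairs: Q ⇒* {P, S}.
Replace each nonterminal's rules with the union of the non-unit rules of every nonterminal it unit-derives.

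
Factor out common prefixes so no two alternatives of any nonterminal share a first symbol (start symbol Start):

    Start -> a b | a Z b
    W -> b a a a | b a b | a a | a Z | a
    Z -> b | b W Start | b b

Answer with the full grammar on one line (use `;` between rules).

Start has alternatives sharing prefix 'a': factor to Start → a Start1 with Start1 → b | Z b.
W has alternatives sharing prefix 'a': factor to W → a W1 with W1 → a | Z | ε.
W has alternatives sharing prefix 'b a': factor to W → b a W2 with W2 → a a | b.
Z has alternatives sharing prefix 'b': factor to Z → b Z1 with Z1 → ε | W Start | b.

Start -> a Start1; W -> a W1 | b a W2; Z -> b Z1; Start1 -> b | Z b; W1 -> a | Z | ε; W2 -> a a | b; Z1 -> ε | W Start | b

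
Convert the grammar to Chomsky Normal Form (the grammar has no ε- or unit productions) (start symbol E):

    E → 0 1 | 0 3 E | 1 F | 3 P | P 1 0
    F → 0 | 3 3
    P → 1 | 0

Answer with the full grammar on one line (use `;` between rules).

Introduce a nonterminal for each terminal appearing in a rule of length ≥ 2: X1 → 0, X2 → 1, X3 → 3.
Binarize each right-hand side of length ≥ 3 by chaining fresh nonterminals (Y1, Y2, …): affected rules were E → X1 X3 E; E → P X2 X1.

E → X1 X2 | X1 Y1 | X2 F | X3 P | P Y2; F → 0 | X3 X3; P → 1 | 0; X1 → 0; X2 → 1; X3 → 3; Y1 → X3 E; Y2 → X2 X1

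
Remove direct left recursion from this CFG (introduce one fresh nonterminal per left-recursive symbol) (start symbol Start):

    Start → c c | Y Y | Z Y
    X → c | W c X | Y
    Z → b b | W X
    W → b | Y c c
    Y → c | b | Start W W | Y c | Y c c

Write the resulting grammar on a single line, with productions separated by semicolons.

Start → c c | Y Y | Z Y; X → c | W c X | Y; Z → b b | W X; W → b | Y c c; Y → c Y1 | b Y1 | Start W W Y1; Y1 → c Y1 | c c Y1 | ε

Y is directly left-recursive.
For Y: α = {c, c c}, β = {c, b, Start W W}. Rewrite as Y → β Y1 and Y1 → α Y1 | ε.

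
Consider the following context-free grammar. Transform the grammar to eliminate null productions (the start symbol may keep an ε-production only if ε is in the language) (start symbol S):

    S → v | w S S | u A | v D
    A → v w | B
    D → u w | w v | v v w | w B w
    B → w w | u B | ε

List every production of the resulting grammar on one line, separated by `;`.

Nullable set = {A, B}.
ε ∉ L(G), so no ε-production is kept.
Add the nullable-subset variants: S → u A gives u A | u. D → w B w gives w B w | w w. B → u B gives u B | u.

S → v | w S S | u A | u | v D; A → v w | B; D → u w | w v | v v w | w B w | w w; B → w w | u B | u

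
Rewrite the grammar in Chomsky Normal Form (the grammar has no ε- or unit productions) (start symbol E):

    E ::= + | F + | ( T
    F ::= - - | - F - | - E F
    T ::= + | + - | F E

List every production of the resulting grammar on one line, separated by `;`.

E ::= + | F X1 | X2 T; F ::= X3 X3 | X3 Y1 | X3 Y2; T ::= + | X1 X3 | F E; X1 ::= +; X2 ::= (; X3 ::= -; Y1 ::= F X3; Y2 ::= E F

Introduce a nonterminal for each terminal appearing in a rule of length ≥ 2: X1 → +, X2 → (, X3 → -.
Binarize each right-hand side of length ≥ 3 by chaining fresh nonterminals (Y1, Y2, …): affected rules were F → X3 F X3; F → X3 E F.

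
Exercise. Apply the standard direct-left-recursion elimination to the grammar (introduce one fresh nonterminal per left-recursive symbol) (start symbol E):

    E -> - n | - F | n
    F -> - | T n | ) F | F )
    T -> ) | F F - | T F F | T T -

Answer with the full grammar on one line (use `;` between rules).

F, T are directly left-recursive.
For F: α = {)}, β = {-, T n, ) F}. Rewrite as F → β F' and F' → α F' | ε.
For T: α = {F F, T -}, β = {), F F -}. Rewrite as T → β T' and T' → α T' | ε.

E -> - n | - F | n; F -> - F' | T n F' | ) F F'; T -> ) T' | F F - T'; F' -> ) F' | ε; T' -> F F T' | T - T' | ε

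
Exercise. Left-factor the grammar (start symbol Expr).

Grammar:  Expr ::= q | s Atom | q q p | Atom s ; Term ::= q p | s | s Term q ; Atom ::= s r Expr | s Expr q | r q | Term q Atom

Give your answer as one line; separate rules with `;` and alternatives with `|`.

Expr has alternatives sharing prefix 'q': factor to Expr → q Expr1 with Expr1 → ε | q p.
Term has alternatives sharing prefix 's': factor to Term → s Term1 with Term1 → ε | Term q.
Atom has alternatives sharing prefix 's': factor to Atom → s Atom1 with Atom1 → r Expr | Expr q.

Expr ::= s Atom | Atom s | q Expr1; Term ::= q p | s Term1; Atom ::= r q | Term q Atom | s Atom1; Expr1 ::= ε | q p; Term1 ::= ε | Term q; Atom1 ::= r Expr | Expr q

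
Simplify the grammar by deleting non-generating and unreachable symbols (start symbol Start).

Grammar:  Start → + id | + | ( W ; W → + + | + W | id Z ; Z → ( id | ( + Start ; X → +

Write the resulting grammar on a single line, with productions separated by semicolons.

Start → + id | + | ( W; W → + + | + W | id Z; Z → ( id | ( + Start

Generating nonterminals: {Start, W, X, Z}.
Reachable from Start after that: {Start, W, Z}.
Removed useless symbols: {X} and every production mentioning them.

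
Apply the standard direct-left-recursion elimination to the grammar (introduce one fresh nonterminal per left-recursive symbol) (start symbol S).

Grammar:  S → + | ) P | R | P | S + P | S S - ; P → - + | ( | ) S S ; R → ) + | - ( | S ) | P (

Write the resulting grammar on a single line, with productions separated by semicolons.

S is directly left-recursive.
For S: α = {+ P, S -}, β = {+, ) P, R, P}. Rewrite as S → β S' and S' → α S' | ε.

S → + S' | ) P S' | R S' | P S'; P → - + | ( | ) S S; R → ) + | - ( | S ) | P (; S' → + P S' | S - S' | ε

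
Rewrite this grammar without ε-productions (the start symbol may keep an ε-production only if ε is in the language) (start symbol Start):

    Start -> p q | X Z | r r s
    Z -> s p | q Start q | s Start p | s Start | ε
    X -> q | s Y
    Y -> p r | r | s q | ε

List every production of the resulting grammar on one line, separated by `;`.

Nullable nonterminals: {Y, Z}.
ε ∉ L(G), so no ε-production is kept.
Add the nullable-subset variants: Start → X Z gives X Z | X. X → s Y gives s Y | s.

Start -> p q | X Z | X | r r s; Z -> s p | q Start q | s Start p | s Start; X -> q | s Y | s; Y -> p r | r | s q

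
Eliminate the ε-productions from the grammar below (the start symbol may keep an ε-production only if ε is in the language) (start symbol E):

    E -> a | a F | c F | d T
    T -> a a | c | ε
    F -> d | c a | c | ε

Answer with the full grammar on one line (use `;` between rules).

Nullable nonterminals: {F, T}.
ε ∉ L(G), so no ε-production is kept.
Expand every rule over subsets of its nullable positions: E → c F gives c F | c. E → d T gives d T | d.

E -> a | a F | c F | c | d T | d; T -> a a | c; F -> d | c a | c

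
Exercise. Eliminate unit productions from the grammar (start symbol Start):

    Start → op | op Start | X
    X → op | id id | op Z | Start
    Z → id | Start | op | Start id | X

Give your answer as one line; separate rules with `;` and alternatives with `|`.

Start → op | op Start | id id | op Z; X → op | op Start | id id | op Z; Z → id | op | Start id | op Start | id id | op Z

Unit pairs: Start ⇒* {X}; X ⇒* {Start}; Z ⇒* {Start, X}.
Replace each nonterminal's rules with the union of the non-unit rules of every nonterminal it unit-derives.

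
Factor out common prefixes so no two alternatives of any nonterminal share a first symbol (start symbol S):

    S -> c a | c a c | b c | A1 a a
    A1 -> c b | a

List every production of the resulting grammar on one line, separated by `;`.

S -> b c | A1 a a | c a S'; A1 -> c b | a; S' -> epsilon | c

S has alternatives sharing prefix 'c a': factor to S → c a S' with S' → ε | c.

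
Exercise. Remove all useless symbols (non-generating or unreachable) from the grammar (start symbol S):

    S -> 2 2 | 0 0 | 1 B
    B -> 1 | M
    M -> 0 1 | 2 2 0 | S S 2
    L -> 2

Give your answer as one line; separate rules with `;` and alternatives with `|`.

S -> 2 2 | 0 0 | 1 B; B -> 1 | M; M -> 0 1 | 2 2 0 | S S 2

Generating nonterminals: {B, L, M, S}.
Reachable from S after that: {B, M, S}.
Removed useless symbols: {L} and every production mentioning them.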